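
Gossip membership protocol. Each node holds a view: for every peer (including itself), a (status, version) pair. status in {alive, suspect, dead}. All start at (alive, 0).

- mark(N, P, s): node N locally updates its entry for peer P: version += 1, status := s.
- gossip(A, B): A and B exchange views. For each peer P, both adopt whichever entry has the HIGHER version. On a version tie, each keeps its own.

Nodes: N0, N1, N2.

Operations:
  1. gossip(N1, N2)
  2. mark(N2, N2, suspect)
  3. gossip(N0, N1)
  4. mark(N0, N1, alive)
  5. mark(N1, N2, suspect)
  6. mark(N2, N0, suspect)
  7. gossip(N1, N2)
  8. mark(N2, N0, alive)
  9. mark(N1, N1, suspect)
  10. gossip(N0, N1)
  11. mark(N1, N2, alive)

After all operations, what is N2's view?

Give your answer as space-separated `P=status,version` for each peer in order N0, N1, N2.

Answer: N0=alive,2 N1=alive,0 N2=suspect,1

Derivation:
Op 1: gossip N1<->N2 -> N1.N0=(alive,v0) N1.N1=(alive,v0) N1.N2=(alive,v0) | N2.N0=(alive,v0) N2.N1=(alive,v0) N2.N2=(alive,v0)
Op 2: N2 marks N2=suspect -> (suspect,v1)
Op 3: gossip N0<->N1 -> N0.N0=(alive,v0) N0.N1=(alive,v0) N0.N2=(alive,v0) | N1.N0=(alive,v0) N1.N1=(alive,v0) N1.N2=(alive,v0)
Op 4: N0 marks N1=alive -> (alive,v1)
Op 5: N1 marks N2=suspect -> (suspect,v1)
Op 6: N2 marks N0=suspect -> (suspect,v1)
Op 7: gossip N1<->N2 -> N1.N0=(suspect,v1) N1.N1=(alive,v0) N1.N2=(suspect,v1) | N2.N0=(suspect,v1) N2.N1=(alive,v0) N2.N2=(suspect,v1)
Op 8: N2 marks N0=alive -> (alive,v2)
Op 9: N1 marks N1=suspect -> (suspect,v1)
Op 10: gossip N0<->N1 -> N0.N0=(suspect,v1) N0.N1=(alive,v1) N0.N2=(suspect,v1) | N1.N0=(suspect,v1) N1.N1=(suspect,v1) N1.N2=(suspect,v1)
Op 11: N1 marks N2=alive -> (alive,v2)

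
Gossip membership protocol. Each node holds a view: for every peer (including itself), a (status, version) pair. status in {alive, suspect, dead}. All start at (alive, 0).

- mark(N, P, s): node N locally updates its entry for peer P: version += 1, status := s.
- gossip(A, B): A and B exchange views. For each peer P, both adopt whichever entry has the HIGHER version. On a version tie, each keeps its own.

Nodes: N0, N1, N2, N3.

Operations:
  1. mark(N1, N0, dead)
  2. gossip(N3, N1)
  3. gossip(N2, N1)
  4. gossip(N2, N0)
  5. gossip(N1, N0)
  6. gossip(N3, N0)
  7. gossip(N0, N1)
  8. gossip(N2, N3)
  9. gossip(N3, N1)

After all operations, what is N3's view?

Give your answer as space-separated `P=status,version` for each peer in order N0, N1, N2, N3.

Answer: N0=dead,1 N1=alive,0 N2=alive,0 N3=alive,0

Derivation:
Op 1: N1 marks N0=dead -> (dead,v1)
Op 2: gossip N3<->N1 -> N3.N0=(dead,v1) N3.N1=(alive,v0) N3.N2=(alive,v0) N3.N3=(alive,v0) | N1.N0=(dead,v1) N1.N1=(alive,v0) N1.N2=(alive,v0) N1.N3=(alive,v0)
Op 3: gossip N2<->N1 -> N2.N0=(dead,v1) N2.N1=(alive,v0) N2.N2=(alive,v0) N2.N3=(alive,v0) | N1.N0=(dead,v1) N1.N1=(alive,v0) N1.N2=(alive,v0) N1.N3=(alive,v0)
Op 4: gossip N2<->N0 -> N2.N0=(dead,v1) N2.N1=(alive,v0) N2.N2=(alive,v0) N2.N3=(alive,v0) | N0.N0=(dead,v1) N0.N1=(alive,v0) N0.N2=(alive,v0) N0.N3=(alive,v0)
Op 5: gossip N1<->N0 -> N1.N0=(dead,v1) N1.N1=(alive,v0) N1.N2=(alive,v0) N1.N3=(alive,v0) | N0.N0=(dead,v1) N0.N1=(alive,v0) N0.N2=(alive,v0) N0.N3=(alive,v0)
Op 6: gossip N3<->N0 -> N3.N0=(dead,v1) N3.N1=(alive,v0) N3.N2=(alive,v0) N3.N3=(alive,v0) | N0.N0=(dead,v1) N0.N1=(alive,v0) N0.N2=(alive,v0) N0.N3=(alive,v0)
Op 7: gossip N0<->N1 -> N0.N0=(dead,v1) N0.N1=(alive,v0) N0.N2=(alive,v0) N0.N3=(alive,v0) | N1.N0=(dead,v1) N1.N1=(alive,v0) N1.N2=(alive,v0) N1.N3=(alive,v0)
Op 8: gossip N2<->N3 -> N2.N0=(dead,v1) N2.N1=(alive,v0) N2.N2=(alive,v0) N2.N3=(alive,v0) | N3.N0=(dead,v1) N3.N1=(alive,v0) N3.N2=(alive,v0) N3.N3=(alive,v0)
Op 9: gossip N3<->N1 -> N3.N0=(dead,v1) N3.N1=(alive,v0) N3.N2=(alive,v0) N3.N3=(alive,v0) | N1.N0=(dead,v1) N1.N1=(alive,v0) N1.N2=(alive,v0) N1.N3=(alive,v0)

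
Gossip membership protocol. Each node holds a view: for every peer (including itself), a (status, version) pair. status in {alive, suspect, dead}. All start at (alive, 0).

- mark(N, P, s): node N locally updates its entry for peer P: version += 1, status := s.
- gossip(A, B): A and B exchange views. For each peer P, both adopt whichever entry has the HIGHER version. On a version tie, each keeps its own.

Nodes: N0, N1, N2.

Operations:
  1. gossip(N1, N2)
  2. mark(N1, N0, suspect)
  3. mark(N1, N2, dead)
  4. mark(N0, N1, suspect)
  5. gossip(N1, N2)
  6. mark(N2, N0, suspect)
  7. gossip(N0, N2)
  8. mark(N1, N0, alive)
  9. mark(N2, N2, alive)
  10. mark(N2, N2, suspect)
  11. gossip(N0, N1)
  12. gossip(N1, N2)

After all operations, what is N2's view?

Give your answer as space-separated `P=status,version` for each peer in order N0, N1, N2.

Answer: N0=suspect,2 N1=suspect,1 N2=suspect,3

Derivation:
Op 1: gossip N1<->N2 -> N1.N0=(alive,v0) N1.N1=(alive,v0) N1.N2=(alive,v0) | N2.N0=(alive,v0) N2.N1=(alive,v0) N2.N2=(alive,v0)
Op 2: N1 marks N0=suspect -> (suspect,v1)
Op 3: N1 marks N2=dead -> (dead,v1)
Op 4: N0 marks N1=suspect -> (suspect,v1)
Op 5: gossip N1<->N2 -> N1.N0=(suspect,v1) N1.N1=(alive,v0) N1.N2=(dead,v1) | N2.N0=(suspect,v1) N2.N1=(alive,v0) N2.N2=(dead,v1)
Op 6: N2 marks N0=suspect -> (suspect,v2)
Op 7: gossip N0<->N2 -> N0.N0=(suspect,v2) N0.N1=(suspect,v1) N0.N2=(dead,v1) | N2.N0=(suspect,v2) N2.N1=(suspect,v1) N2.N2=(dead,v1)
Op 8: N1 marks N0=alive -> (alive,v2)
Op 9: N2 marks N2=alive -> (alive,v2)
Op 10: N2 marks N2=suspect -> (suspect,v3)
Op 11: gossip N0<->N1 -> N0.N0=(suspect,v2) N0.N1=(suspect,v1) N0.N2=(dead,v1) | N1.N0=(alive,v2) N1.N1=(suspect,v1) N1.N2=(dead,v1)
Op 12: gossip N1<->N2 -> N1.N0=(alive,v2) N1.N1=(suspect,v1) N1.N2=(suspect,v3) | N2.N0=(suspect,v2) N2.N1=(suspect,v1) N2.N2=(suspect,v3)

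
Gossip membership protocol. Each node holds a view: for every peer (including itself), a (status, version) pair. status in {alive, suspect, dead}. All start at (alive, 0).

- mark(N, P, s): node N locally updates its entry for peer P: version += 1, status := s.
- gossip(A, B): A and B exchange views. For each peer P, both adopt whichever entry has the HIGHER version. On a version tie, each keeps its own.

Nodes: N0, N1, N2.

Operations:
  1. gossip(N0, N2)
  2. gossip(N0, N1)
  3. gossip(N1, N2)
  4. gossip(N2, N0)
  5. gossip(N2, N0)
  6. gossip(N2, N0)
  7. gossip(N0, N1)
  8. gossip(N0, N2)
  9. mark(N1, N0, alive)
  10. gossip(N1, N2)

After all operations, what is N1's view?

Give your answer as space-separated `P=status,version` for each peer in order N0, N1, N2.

Op 1: gossip N0<->N2 -> N0.N0=(alive,v0) N0.N1=(alive,v0) N0.N2=(alive,v0) | N2.N0=(alive,v0) N2.N1=(alive,v0) N2.N2=(alive,v0)
Op 2: gossip N0<->N1 -> N0.N0=(alive,v0) N0.N1=(alive,v0) N0.N2=(alive,v0) | N1.N0=(alive,v0) N1.N1=(alive,v0) N1.N2=(alive,v0)
Op 3: gossip N1<->N2 -> N1.N0=(alive,v0) N1.N1=(alive,v0) N1.N2=(alive,v0) | N2.N0=(alive,v0) N2.N1=(alive,v0) N2.N2=(alive,v0)
Op 4: gossip N2<->N0 -> N2.N0=(alive,v0) N2.N1=(alive,v0) N2.N2=(alive,v0) | N0.N0=(alive,v0) N0.N1=(alive,v0) N0.N2=(alive,v0)
Op 5: gossip N2<->N0 -> N2.N0=(alive,v0) N2.N1=(alive,v0) N2.N2=(alive,v0) | N0.N0=(alive,v0) N0.N1=(alive,v0) N0.N2=(alive,v0)
Op 6: gossip N2<->N0 -> N2.N0=(alive,v0) N2.N1=(alive,v0) N2.N2=(alive,v0) | N0.N0=(alive,v0) N0.N1=(alive,v0) N0.N2=(alive,v0)
Op 7: gossip N0<->N1 -> N0.N0=(alive,v0) N0.N1=(alive,v0) N0.N2=(alive,v0) | N1.N0=(alive,v0) N1.N1=(alive,v0) N1.N2=(alive,v0)
Op 8: gossip N0<->N2 -> N0.N0=(alive,v0) N0.N1=(alive,v0) N0.N2=(alive,v0) | N2.N0=(alive,v0) N2.N1=(alive,v0) N2.N2=(alive,v0)
Op 9: N1 marks N0=alive -> (alive,v1)
Op 10: gossip N1<->N2 -> N1.N0=(alive,v1) N1.N1=(alive,v0) N1.N2=(alive,v0) | N2.N0=(alive,v1) N2.N1=(alive,v0) N2.N2=(alive,v0)

Answer: N0=alive,1 N1=alive,0 N2=alive,0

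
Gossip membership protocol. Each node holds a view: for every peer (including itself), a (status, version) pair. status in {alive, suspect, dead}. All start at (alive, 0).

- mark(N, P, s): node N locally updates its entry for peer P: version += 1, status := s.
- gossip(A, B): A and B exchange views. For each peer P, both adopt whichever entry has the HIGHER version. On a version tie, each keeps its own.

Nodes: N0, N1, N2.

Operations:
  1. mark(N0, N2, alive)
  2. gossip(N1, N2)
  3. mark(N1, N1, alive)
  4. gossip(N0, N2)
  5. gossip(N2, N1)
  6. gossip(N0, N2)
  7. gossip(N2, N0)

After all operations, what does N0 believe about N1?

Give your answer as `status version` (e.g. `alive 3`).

Op 1: N0 marks N2=alive -> (alive,v1)
Op 2: gossip N1<->N2 -> N1.N0=(alive,v0) N1.N1=(alive,v0) N1.N2=(alive,v0) | N2.N0=(alive,v0) N2.N1=(alive,v0) N2.N2=(alive,v0)
Op 3: N1 marks N1=alive -> (alive,v1)
Op 4: gossip N0<->N2 -> N0.N0=(alive,v0) N0.N1=(alive,v0) N0.N2=(alive,v1) | N2.N0=(alive,v0) N2.N1=(alive,v0) N2.N2=(alive,v1)
Op 5: gossip N2<->N1 -> N2.N0=(alive,v0) N2.N1=(alive,v1) N2.N2=(alive,v1) | N1.N0=(alive,v0) N1.N1=(alive,v1) N1.N2=(alive,v1)
Op 6: gossip N0<->N2 -> N0.N0=(alive,v0) N0.N1=(alive,v1) N0.N2=(alive,v1) | N2.N0=(alive,v0) N2.N1=(alive,v1) N2.N2=(alive,v1)
Op 7: gossip N2<->N0 -> N2.N0=(alive,v0) N2.N1=(alive,v1) N2.N2=(alive,v1) | N0.N0=(alive,v0) N0.N1=(alive,v1) N0.N2=(alive,v1)

Answer: alive 1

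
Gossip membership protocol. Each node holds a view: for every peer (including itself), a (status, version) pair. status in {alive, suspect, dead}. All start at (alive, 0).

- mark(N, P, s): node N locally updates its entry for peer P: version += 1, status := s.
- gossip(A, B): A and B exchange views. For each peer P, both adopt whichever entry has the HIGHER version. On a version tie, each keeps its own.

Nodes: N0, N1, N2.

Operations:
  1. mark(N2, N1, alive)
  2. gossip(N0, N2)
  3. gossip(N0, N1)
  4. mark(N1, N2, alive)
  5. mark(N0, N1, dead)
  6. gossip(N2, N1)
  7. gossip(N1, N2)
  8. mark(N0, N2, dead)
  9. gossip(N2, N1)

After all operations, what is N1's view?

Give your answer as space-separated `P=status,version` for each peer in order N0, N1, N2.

Op 1: N2 marks N1=alive -> (alive,v1)
Op 2: gossip N0<->N2 -> N0.N0=(alive,v0) N0.N1=(alive,v1) N0.N2=(alive,v0) | N2.N0=(alive,v0) N2.N1=(alive,v1) N2.N2=(alive,v0)
Op 3: gossip N0<->N1 -> N0.N0=(alive,v0) N0.N1=(alive,v1) N0.N2=(alive,v0) | N1.N0=(alive,v0) N1.N1=(alive,v1) N1.N2=(alive,v0)
Op 4: N1 marks N2=alive -> (alive,v1)
Op 5: N0 marks N1=dead -> (dead,v2)
Op 6: gossip N2<->N1 -> N2.N0=(alive,v0) N2.N1=(alive,v1) N2.N2=(alive,v1) | N1.N0=(alive,v0) N1.N1=(alive,v1) N1.N2=(alive,v1)
Op 7: gossip N1<->N2 -> N1.N0=(alive,v0) N1.N1=(alive,v1) N1.N2=(alive,v1) | N2.N0=(alive,v0) N2.N1=(alive,v1) N2.N2=(alive,v1)
Op 8: N0 marks N2=dead -> (dead,v1)
Op 9: gossip N2<->N1 -> N2.N0=(alive,v0) N2.N1=(alive,v1) N2.N2=(alive,v1) | N1.N0=(alive,v0) N1.N1=(alive,v1) N1.N2=(alive,v1)

Answer: N0=alive,0 N1=alive,1 N2=alive,1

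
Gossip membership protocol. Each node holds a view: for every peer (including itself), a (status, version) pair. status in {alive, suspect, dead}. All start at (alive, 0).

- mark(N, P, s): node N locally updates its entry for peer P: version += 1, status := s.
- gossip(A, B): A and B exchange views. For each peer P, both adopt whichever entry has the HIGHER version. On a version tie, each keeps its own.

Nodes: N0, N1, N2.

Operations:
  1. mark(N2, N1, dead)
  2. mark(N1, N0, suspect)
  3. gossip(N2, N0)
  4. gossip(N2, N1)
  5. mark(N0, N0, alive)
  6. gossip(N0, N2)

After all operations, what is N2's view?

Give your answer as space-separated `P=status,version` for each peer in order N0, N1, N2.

Op 1: N2 marks N1=dead -> (dead,v1)
Op 2: N1 marks N0=suspect -> (suspect,v1)
Op 3: gossip N2<->N0 -> N2.N0=(alive,v0) N2.N1=(dead,v1) N2.N2=(alive,v0) | N0.N0=(alive,v0) N0.N1=(dead,v1) N0.N2=(alive,v0)
Op 4: gossip N2<->N1 -> N2.N0=(suspect,v1) N2.N1=(dead,v1) N2.N2=(alive,v0) | N1.N0=(suspect,v1) N1.N1=(dead,v1) N1.N2=(alive,v0)
Op 5: N0 marks N0=alive -> (alive,v1)
Op 6: gossip N0<->N2 -> N0.N0=(alive,v1) N0.N1=(dead,v1) N0.N2=(alive,v0) | N2.N0=(suspect,v1) N2.N1=(dead,v1) N2.N2=(alive,v0)

Answer: N0=suspect,1 N1=dead,1 N2=alive,0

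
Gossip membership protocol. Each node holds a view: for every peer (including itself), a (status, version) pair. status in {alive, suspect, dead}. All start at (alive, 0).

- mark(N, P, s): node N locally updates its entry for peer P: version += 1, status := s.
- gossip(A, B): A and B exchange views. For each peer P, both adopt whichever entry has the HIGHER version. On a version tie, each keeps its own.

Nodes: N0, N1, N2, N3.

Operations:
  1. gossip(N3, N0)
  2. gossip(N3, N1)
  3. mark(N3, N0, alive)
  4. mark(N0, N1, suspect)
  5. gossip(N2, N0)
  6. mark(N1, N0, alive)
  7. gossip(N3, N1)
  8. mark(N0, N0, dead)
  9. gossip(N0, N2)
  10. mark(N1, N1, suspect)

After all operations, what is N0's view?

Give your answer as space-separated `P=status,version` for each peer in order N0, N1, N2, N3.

Answer: N0=dead,1 N1=suspect,1 N2=alive,0 N3=alive,0

Derivation:
Op 1: gossip N3<->N0 -> N3.N0=(alive,v0) N3.N1=(alive,v0) N3.N2=(alive,v0) N3.N3=(alive,v0) | N0.N0=(alive,v0) N0.N1=(alive,v0) N0.N2=(alive,v0) N0.N3=(alive,v0)
Op 2: gossip N3<->N1 -> N3.N0=(alive,v0) N3.N1=(alive,v0) N3.N2=(alive,v0) N3.N3=(alive,v0) | N1.N0=(alive,v0) N1.N1=(alive,v0) N1.N2=(alive,v0) N1.N3=(alive,v0)
Op 3: N3 marks N0=alive -> (alive,v1)
Op 4: N0 marks N1=suspect -> (suspect,v1)
Op 5: gossip N2<->N0 -> N2.N0=(alive,v0) N2.N1=(suspect,v1) N2.N2=(alive,v0) N2.N3=(alive,v0) | N0.N0=(alive,v0) N0.N1=(suspect,v1) N0.N2=(alive,v0) N0.N3=(alive,v0)
Op 6: N1 marks N0=alive -> (alive,v1)
Op 7: gossip N3<->N1 -> N3.N0=(alive,v1) N3.N1=(alive,v0) N3.N2=(alive,v0) N3.N3=(alive,v0) | N1.N0=(alive,v1) N1.N1=(alive,v0) N1.N2=(alive,v0) N1.N3=(alive,v0)
Op 8: N0 marks N0=dead -> (dead,v1)
Op 9: gossip N0<->N2 -> N0.N0=(dead,v1) N0.N1=(suspect,v1) N0.N2=(alive,v0) N0.N3=(alive,v0) | N2.N0=(dead,v1) N2.N1=(suspect,v1) N2.N2=(alive,v0) N2.N3=(alive,v0)
Op 10: N1 marks N1=suspect -> (suspect,v1)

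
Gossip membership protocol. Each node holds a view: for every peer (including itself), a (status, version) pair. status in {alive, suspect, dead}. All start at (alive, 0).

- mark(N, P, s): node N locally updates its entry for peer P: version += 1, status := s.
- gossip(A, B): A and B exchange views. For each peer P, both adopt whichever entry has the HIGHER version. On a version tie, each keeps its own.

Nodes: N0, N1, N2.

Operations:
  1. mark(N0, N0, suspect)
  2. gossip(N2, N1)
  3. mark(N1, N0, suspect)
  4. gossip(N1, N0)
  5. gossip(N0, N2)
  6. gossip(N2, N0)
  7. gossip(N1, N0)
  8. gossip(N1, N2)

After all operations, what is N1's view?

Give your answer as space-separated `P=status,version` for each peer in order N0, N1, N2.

Answer: N0=suspect,1 N1=alive,0 N2=alive,0

Derivation:
Op 1: N0 marks N0=suspect -> (suspect,v1)
Op 2: gossip N2<->N1 -> N2.N0=(alive,v0) N2.N1=(alive,v0) N2.N2=(alive,v0) | N1.N0=(alive,v0) N1.N1=(alive,v0) N1.N2=(alive,v0)
Op 3: N1 marks N0=suspect -> (suspect,v1)
Op 4: gossip N1<->N0 -> N1.N0=(suspect,v1) N1.N1=(alive,v0) N1.N2=(alive,v0) | N0.N0=(suspect,v1) N0.N1=(alive,v0) N0.N2=(alive,v0)
Op 5: gossip N0<->N2 -> N0.N0=(suspect,v1) N0.N1=(alive,v0) N0.N2=(alive,v0) | N2.N0=(suspect,v1) N2.N1=(alive,v0) N2.N2=(alive,v0)
Op 6: gossip N2<->N0 -> N2.N0=(suspect,v1) N2.N1=(alive,v0) N2.N2=(alive,v0) | N0.N0=(suspect,v1) N0.N1=(alive,v0) N0.N2=(alive,v0)
Op 7: gossip N1<->N0 -> N1.N0=(suspect,v1) N1.N1=(alive,v0) N1.N2=(alive,v0) | N0.N0=(suspect,v1) N0.N1=(alive,v0) N0.N2=(alive,v0)
Op 8: gossip N1<->N2 -> N1.N0=(suspect,v1) N1.N1=(alive,v0) N1.N2=(alive,v0) | N2.N0=(suspect,v1) N2.N1=(alive,v0) N2.N2=(alive,v0)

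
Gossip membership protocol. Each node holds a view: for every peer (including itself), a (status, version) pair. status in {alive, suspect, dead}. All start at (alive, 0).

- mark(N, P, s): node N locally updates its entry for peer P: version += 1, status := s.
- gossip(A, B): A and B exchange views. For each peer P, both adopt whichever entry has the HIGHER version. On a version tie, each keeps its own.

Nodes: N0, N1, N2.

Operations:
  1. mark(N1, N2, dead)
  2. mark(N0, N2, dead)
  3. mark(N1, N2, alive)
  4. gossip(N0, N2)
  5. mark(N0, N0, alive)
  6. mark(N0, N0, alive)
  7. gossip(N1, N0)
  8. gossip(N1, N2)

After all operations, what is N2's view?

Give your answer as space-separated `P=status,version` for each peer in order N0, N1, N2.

Answer: N0=alive,2 N1=alive,0 N2=alive,2

Derivation:
Op 1: N1 marks N2=dead -> (dead,v1)
Op 2: N0 marks N2=dead -> (dead,v1)
Op 3: N1 marks N2=alive -> (alive,v2)
Op 4: gossip N0<->N2 -> N0.N0=(alive,v0) N0.N1=(alive,v0) N0.N2=(dead,v1) | N2.N0=(alive,v0) N2.N1=(alive,v0) N2.N2=(dead,v1)
Op 5: N0 marks N0=alive -> (alive,v1)
Op 6: N0 marks N0=alive -> (alive,v2)
Op 7: gossip N1<->N0 -> N1.N0=(alive,v2) N1.N1=(alive,v0) N1.N2=(alive,v2) | N0.N0=(alive,v2) N0.N1=(alive,v0) N0.N2=(alive,v2)
Op 8: gossip N1<->N2 -> N1.N0=(alive,v2) N1.N1=(alive,v0) N1.N2=(alive,v2) | N2.N0=(alive,v2) N2.N1=(alive,v0) N2.N2=(alive,v2)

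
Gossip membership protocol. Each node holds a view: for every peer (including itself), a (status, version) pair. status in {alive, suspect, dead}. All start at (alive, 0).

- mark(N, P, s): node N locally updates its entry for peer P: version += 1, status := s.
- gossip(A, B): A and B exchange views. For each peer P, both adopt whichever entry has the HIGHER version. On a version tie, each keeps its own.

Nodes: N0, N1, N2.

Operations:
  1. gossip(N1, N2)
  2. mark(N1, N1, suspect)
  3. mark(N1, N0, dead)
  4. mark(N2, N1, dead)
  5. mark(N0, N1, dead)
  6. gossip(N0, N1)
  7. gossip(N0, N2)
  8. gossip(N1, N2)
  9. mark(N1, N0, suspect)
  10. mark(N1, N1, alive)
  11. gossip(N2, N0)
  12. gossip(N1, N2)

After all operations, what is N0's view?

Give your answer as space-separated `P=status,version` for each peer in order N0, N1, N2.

Op 1: gossip N1<->N2 -> N1.N0=(alive,v0) N1.N1=(alive,v0) N1.N2=(alive,v0) | N2.N0=(alive,v0) N2.N1=(alive,v0) N2.N2=(alive,v0)
Op 2: N1 marks N1=suspect -> (suspect,v1)
Op 3: N1 marks N0=dead -> (dead,v1)
Op 4: N2 marks N1=dead -> (dead,v1)
Op 5: N0 marks N1=dead -> (dead,v1)
Op 6: gossip N0<->N1 -> N0.N0=(dead,v1) N0.N1=(dead,v1) N0.N2=(alive,v0) | N1.N0=(dead,v1) N1.N1=(suspect,v1) N1.N2=(alive,v0)
Op 7: gossip N0<->N2 -> N0.N0=(dead,v1) N0.N1=(dead,v1) N0.N2=(alive,v0) | N2.N0=(dead,v1) N2.N1=(dead,v1) N2.N2=(alive,v0)
Op 8: gossip N1<->N2 -> N1.N0=(dead,v1) N1.N1=(suspect,v1) N1.N2=(alive,v0) | N2.N0=(dead,v1) N2.N1=(dead,v1) N2.N2=(alive,v0)
Op 9: N1 marks N0=suspect -> (suspect,v2)
Op 10: N1 marks N1=alive -> (alive,v2)
Op 11: gossip N2<->N0 -> N2.N0=(dead,v1) N2.N1=(dead,v1) N2.N2=(alive,v0) | N0.N0=(dead,v1) N0.N1=(dead,v1) N0.N2=(alive,v0)
Op 12: gossip N1<->N2 -> N1.N0=(suspect,v2) N1.N1=(alive,v2) N1.N2=(alive,v0) | N2.N0=(suspect,v2) N2.N1=(alive,v2) N2.N2=(alive,v0)

Answer: N0=dead,1 N1=dead,1 N2=alive,0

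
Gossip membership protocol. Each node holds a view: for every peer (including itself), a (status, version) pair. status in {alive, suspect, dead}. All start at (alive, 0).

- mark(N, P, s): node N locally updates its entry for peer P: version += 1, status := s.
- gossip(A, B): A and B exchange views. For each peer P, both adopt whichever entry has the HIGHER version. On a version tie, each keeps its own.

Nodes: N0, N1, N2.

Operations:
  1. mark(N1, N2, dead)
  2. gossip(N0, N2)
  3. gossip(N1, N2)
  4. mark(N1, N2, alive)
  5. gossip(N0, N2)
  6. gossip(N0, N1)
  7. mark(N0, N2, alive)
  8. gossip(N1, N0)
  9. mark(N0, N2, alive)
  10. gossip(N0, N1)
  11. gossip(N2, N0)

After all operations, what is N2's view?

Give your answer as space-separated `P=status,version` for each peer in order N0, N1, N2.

Op 1: N1 marks N2=dead -> (dead,v1)
Op 2: gossip N0<->N2 -> N0.N0=(alive,v0) N0.N1=(alive,v0) N0.N2=(alive,v0) | N2.N0=(alive,v0) N2.N1=(alive,v0) N2.N2=(alive,v0)
Op 3: gossip N1<->N2 -> N1.N0=(alive,v0) N1.N1=(alive,v0) N1.N2=(dead,v1) | N2.N0=(alive,v0) N2.N1=(alive,v0) N2.N2=(dead,v1)
Op 4: N1 marks N2=alive -> (alive,v2)
Op 5: gossip N0<->N2 -> N0.N0=(alive,v0) N0.N1=(alive,v0) N0.N2=(dead,v1) | N2.N0=(alive,v0) N2.N1=(alive,v0) N2.N2=(dead,v1)
Op 6: gossip N0<->N1 -> N0.N0=(alive,v0) N0.N1=(alive,v0) N0.N2=(alive,v2) | N1.N0=(alive,v0) N1.N1=(alive,v0) N1.N2=(alive,v2)
Op 7: N0 marks N2=alive -> (alive,v3)
Op 8: gossip N1<->N0 -> N1.N0=(alive,v0) N1.N1=(alive,v0) N1.N2=(alive,v3) | N0.N0=(alive,v0) N0.N1=(alive,v0) N0.N2=(alive,v3)
Op 9: N0 marks N2=alive -> (alive,v4)
Op 10: gossip N0<->N1 -> N0.N0=(alive,v0) N0.N1=(alive,v0) N0.N2=(alive,v4) | N1.N0=(alive,v0) N1.N1=(alive,v0) N1.N2=(alive,v4)
Op 11: gossip N2<->N0 -> N2.N0=(alive,v0) N2.N1=(alive,v0) N2.N2=(alive,v4) | N0.N0=(alive,v0) N0.N1=(alive,v0) N0.N2=(alive,v4)

Answer: N0=alive,0 N1=alive,0 N2=alive,4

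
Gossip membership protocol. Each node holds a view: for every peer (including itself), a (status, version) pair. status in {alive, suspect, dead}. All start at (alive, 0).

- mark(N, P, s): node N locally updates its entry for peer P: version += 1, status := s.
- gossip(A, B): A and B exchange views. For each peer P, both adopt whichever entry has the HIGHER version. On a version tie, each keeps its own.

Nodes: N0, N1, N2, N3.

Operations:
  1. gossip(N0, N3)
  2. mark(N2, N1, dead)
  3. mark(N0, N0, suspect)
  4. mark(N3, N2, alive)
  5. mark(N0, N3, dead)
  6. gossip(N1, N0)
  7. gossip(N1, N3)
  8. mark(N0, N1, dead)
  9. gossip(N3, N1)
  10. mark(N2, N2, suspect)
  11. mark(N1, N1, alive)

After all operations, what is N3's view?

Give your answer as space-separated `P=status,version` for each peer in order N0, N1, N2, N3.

Answer: N0=suspect,1 N1=alive,0 N2=alive,1 N3=dead,1

Derivation:
Op 1: gossip N0<->N3 -> N0.N0=(alive,v0) N0.N1=(alive,v0) N0.N2=(alive,v0) N0.N3=(alive,v0) | N3.N0=(alive,v0) N3.N1=(alive,v0) N3.N2=(alive,v0) N3.N3=(alive,v0)
Op 2: N2 marks N1=dead -> (dead,v1)
Op 3: N0 marks N0=suspect -> (suspect,v1)
Op 4: N3 marks N2=alive -> (alive,v1)
Op 5: N0 marks N3=dead -> (dead,v1)
Op 6: gossip N1<->N0 -> N1.N0=(suspect,v1) N1.N1=(alive,v0) N1.N2=(alive,v0) N1.N3=(dead,v1) | N0.N0=(suspect,v1) N0.N1=(alive,v0) N0.N2=(alive,v0) N0.N3=(dead,v1)
Op 7: gossip N1<->N3 -> N1.N0=(suspect,v1) N1.N1=(alive,v0) N1.N2=(alive,v1) N1.N3=(dead,v1) | N3.N0=(suspect,v1) N3.N1=(alive,v0) N3.N2=(alive,v1) N3.N3=(dead,v1)
Op 8: N0 marks N1=dead -> (dead,v1)
Op 9: gossip N3<->N1 -> N3.N0=(suspect,v1) N3.N1=(alive,v0) N3.N2=(alive,v1) N3.N3=(dead,v1) | N1.N0=(suspect,v1) N1.N1=(alive,v0) N1.N2=(alive,v1) N1.N3=(dead,v1)
Op 10: N2 marks N2=suspect -> (suspect,v1)
Op 11: N1 marks N1=alive -> (alive,v1)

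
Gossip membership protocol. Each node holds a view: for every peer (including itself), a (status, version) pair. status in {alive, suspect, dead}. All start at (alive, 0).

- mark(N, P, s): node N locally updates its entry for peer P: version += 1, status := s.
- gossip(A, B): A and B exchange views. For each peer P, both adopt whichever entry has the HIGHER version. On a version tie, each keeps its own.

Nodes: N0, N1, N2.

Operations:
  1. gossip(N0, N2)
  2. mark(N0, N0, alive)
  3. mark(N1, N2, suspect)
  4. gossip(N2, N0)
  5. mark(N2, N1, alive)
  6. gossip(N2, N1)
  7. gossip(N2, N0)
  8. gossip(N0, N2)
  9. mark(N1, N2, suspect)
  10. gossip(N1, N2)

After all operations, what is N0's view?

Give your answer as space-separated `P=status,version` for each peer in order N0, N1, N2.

Op 1: gossip N0<->N2 -> N0.N0=(alive,v0) N0.N1=(alive,v0) N0.N2=(alive,v0) | N2.N0=(alive,v0) N2.N1=(alive,v0) N2.N2=(alive,v0)
Op 2: N0 marks N0=alive -> (alive,v1)
Op 3: N1 marks N2=suspect -> (suspect,v1)
Op 4: gossip N2<->N0 -> N2.N0=(alive,v1) N2.N1=(alive,v0) N2.N2=(alive,v0) | N0.N0=(alive,v1) N0.N1=(alive,v0) N0.N2=(alive,v0)
Op 5: N2 marks N1=alive -> (alive,v1)
Op 6: gossip N2<->N1 -> N2.N0=(alive,v1) N2.N1=(alive,v1) N2.N2=(suspect,v1) | N1.N0=(alive,v1) N1.N1=(alive,v1) N1.N2=(suspect,v1)
Op 7: gossip N2<->N0 -> N2.N0=(alive,v1) N2.N1=(alive,v1) N2.N2=(suspect,v1) | N0.N0=(alive,v1) N0.N1=(alive,v1) N0.N2=(suspect,v1)
Op 8: gossip N0<->N2 -> N0.N0=(alive,v1) N0.N1=(alive,v1) N0.N2=(suspect,v1) | N2.N0=(alive,v1) N2.N1=(alive,v1) N2.N2=(suspect,v1)
Op 9: N1 marks N2=suspect -> (suspect,v2)
Op 10: gossip N1<->N2 -> N1.N0=(alive,v1) N1.N1=(alive,v1) N1.N2=(suspect,v2) | N2.N0=(alive,v1) N2.N1=(alive,v1) N2.N2=(suspect,v2)

Answer: N0=alive,1 N1=alive,1 N2=suspect,1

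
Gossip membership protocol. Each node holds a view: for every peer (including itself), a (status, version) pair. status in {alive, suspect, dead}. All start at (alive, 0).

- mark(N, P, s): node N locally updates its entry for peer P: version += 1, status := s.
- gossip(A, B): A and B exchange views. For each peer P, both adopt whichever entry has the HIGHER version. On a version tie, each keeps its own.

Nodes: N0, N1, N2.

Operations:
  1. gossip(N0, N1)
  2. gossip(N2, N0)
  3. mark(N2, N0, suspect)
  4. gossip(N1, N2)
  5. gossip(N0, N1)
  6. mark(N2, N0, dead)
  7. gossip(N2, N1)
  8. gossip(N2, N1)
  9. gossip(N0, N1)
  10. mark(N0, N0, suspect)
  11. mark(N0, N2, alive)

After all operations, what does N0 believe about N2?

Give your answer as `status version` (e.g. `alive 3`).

Answer: alive 1

Derivation:
Op 1: gossip N0<->N1 -> N0.N0=(alive,v0) N0.N1=(alive,v0) N0.N2=(alive,v0) | N1.N0=(alive,v0) N1.N1=(alive,v0) N1.N2=(alive,v0)
Op 2: gossip N2<->N0 -> N2.N0=(alive,v0) N2.N1=(alive,v0) N2.N2=(alive,v0) | N0.N0=(alive,v0) N0.N1=(alive,v0) N0.N2=(alive,v0)
Op 3: N2 marks N0=suspect -> (suspect,v1)
Op 4: gossip N1<->N2 -> N1.N0=(suspect,v1) N1.N1=(alive,v0) N1.N2=(alive,v0) | N2.N0=(suspect,v1) N2.N1=(alive,v0) N2.N2=(alive,v0)
Op 5: gossip N0<->N1 -> N0.N0=(suspect,v1) N0.N1=(alive,v0) N0.N2=(alive,v0) | N1.N0=(suspect,v1) N1.N1=(alive,v0) N1.N2=(alive,v0)
Op 6: N2 marks N0=dead -> (dead,v2)
Op 7: gossip N2<->N1 -> N2.N0=(dead,v2) N2.N1=(alive,v0) N2.N2=(alive,v0) | N1.N0=(dead,v2) N1.N1=(alive,v0) N1.N2=(alive,v0)
Op 8: gossip N2<->N1 -> N2.N0=(dead,v2) N2.N1=(alive,v0) N2.N2=(alive,v0) | N1.N0=(dead,v2) N1.N1=(alive,v0) N1.N2=(alive,v0)
Op 9: gossip N0<->N1 -> N0.N0=(dead,v2) N0.N1=(alive,v0) N0.N2=(alive,v0) | N1.N0=(dead,v2) N1.N1=(alive,v0) N1.N2=(alive,v0)
Op 10: N0 marks N0=suspect -> (suspect,v3)
Op 11: N0 marks N2=alive -> (alive,v1)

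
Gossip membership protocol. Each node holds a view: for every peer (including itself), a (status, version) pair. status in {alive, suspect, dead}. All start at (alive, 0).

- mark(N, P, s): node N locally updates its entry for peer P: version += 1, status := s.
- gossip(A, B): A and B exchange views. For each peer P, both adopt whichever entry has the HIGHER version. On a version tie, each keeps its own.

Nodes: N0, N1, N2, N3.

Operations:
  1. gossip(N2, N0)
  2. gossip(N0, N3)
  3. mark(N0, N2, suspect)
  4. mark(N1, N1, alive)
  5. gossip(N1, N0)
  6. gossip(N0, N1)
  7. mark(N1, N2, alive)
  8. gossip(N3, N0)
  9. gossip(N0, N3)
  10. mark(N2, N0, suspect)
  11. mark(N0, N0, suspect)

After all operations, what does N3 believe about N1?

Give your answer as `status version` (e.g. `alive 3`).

Op 1: gossip N2<->N0 -> N2.N0=(alive,v0) N2.N1=(alive,v0) N2.N2=(alive,v0) N2.N3=(alive,v0) | N0.N0=(alive,v0) N0.N1=(alive,v0) N0.N2=(alive,v0) N0.N3=(alive,v0)
Op 2: gossip N0<->N3 -> N0.N0=(alive,v0) N0.N1=(alive,v0) N0.N2=(alive,v0) N0.N3=(alive,v0) | N3.N0=(alive,v0) N3.N1=(alive,v0) N3.N2=(alive,v0) N3.N3=(alive,v0)
Op 3: N0 marks N2=suspect -> (suspect,v1)
Op 4: N1 marks N1=alive -> (alive,v1)
Op 5: gossip N1<->N0 -> N1.N0=(alive,v0) N1.N1=(alive,v1) N1.N2=(suspect,v1) N1.N3=(alive,v0) | N0.N0=(alive,v0) N0.N1=(alive,v1) N0.N2=(suspect,v1) N0.N3=(alive,v0)
Op 6: gossip N0<->N1 -> N0.N0=(alive,v0) N0.N1=(alive,v1) N0.N2=(suspect,v1) N0.N3=(alive,v0) | N1.N0=(alive,v0) N1.N1=(alive,v1) N1.N2=(suspect,v1) N1.N3=(alive,v0)
Op 7: N1 marks N2=alive -> (alive,v2)
Op 8: gossip N3<->N0 -> N3.N0=(alive,v0) N3.N1=(alive,v1) N3.N2=(suspect,v1) N3.N3=(alive,v0) | N0.N0=(alive,v0) N0.N1=(alive,v1) N0.N2=(suspect,v1) N0.N3=(alive,v0)
Op 9: gossip N0<->N3 -> N0.N0=(alive,v0) N0.N1=(alive,v1) N0.N2=(suspect,v1) N0.N3=(alive,v0) | N3.N0=(alive,v0) N3.N1=(alive,v1) N3.N2=(suspect,v1) N3.N3=(alive,v0)
Op 10: N2 marks N0=suspect -> (suspect,v1)
Op 11: N0 marks N0=suspect -> (suspect,v1)

Answer: alive 1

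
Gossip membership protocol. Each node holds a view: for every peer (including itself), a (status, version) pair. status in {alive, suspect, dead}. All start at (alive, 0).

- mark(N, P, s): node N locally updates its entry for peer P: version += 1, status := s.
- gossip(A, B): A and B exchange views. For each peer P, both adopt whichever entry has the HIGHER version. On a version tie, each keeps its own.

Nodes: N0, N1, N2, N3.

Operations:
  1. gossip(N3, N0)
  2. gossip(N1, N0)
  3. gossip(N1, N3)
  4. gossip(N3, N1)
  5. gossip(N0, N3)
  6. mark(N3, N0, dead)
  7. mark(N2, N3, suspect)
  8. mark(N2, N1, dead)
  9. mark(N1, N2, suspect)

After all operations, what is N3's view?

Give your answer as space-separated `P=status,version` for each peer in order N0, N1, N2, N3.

Op 1: gossip N3<->N0 -> N3.N0=(alive,v0) N3.N1=(alive,v0) N3.N2=(alive,v0) N3.N3=(alive,v0) | N0.N0=(alive,v0) N0.N1=(alive,v0) N0.N2=(alive,v0) N0.N3=(alive,v0)
Op 2: gossip N1<->N0 -> N1.N0=(alive,v0) N1.N1=(alive,v0) N1.N2=(alive,v0) N1.N3=(alive,v0) | N0.N0=(alive,v0) N0.N1=(alive,v0) N0.N2=(alive,v0) N0.N3=(alive,v0)
Op 3: gossip N1<->N3 -> N1.N0=(alive,v0) N1.N1=(alive,v0) N1.N2=(alive,v0) N1.N3=(alive,v0) | N3.N0=(alive,v0) N3.N1=(alive,v0) N3.N2=(alive,v0) N3.N3=(alive,v0)
Op 4: gossip N3<->N1 -> N3.N0=(alive,v0) N3.N1=(alive,v0) N3.N2=(alive,v0) N3.N3=(alive,v0) | N1.N0=(alive,v0) N1.N1=(alive,v0) N1.N2=(alive,v0) N1.N3=(alive,v0)
Op 5: gossip N0<->N3 -> N0.N0=(alive,v0) N0.N1=(alive,v0) N0.N2=(alive,v0) N0.N3=(alive,v0) | N3.N0=(alive,v0) N3.N1=(alive,v0) N3.N2=(alive,v0) N3.N3=(alive,v0)
Op 6: N3 marks N0=dead -> (dead,v1)
Op 7: N2 marks N3=suspect -> (suspect,v1)
Op 8: N2 marks N1=dead -> (dead,v1)
Op 9: N1 marks N2=suspect -> (suspect,v1)

Answer: N0=dead,1 N1=alive,0 N2=alive,0 N3=alive,0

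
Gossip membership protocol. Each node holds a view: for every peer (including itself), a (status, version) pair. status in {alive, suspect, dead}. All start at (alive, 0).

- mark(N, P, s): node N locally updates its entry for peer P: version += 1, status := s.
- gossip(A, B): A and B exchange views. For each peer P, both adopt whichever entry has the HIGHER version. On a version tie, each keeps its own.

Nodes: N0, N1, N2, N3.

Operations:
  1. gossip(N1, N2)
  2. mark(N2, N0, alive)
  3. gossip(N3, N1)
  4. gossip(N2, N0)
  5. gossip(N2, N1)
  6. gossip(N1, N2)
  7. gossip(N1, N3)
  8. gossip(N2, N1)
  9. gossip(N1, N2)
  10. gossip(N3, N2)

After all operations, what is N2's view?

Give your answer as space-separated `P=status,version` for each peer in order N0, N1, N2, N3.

Answer: N0=alive,1 N1=alive,0 N2=alive,0 N3=alive,0

Derivation:
Op 1: gossip N1<->N2 -> N1.N0=(alive,v0) N1.N1=(alive,v0) N1.N2=(alive,v0) N1.N3=(alive,v0) | N2.N0=(alive,v0) N2.N1=(alive,v0) N2.N2=(alive,v0) N2.N3=(alive,v0)
Op 2: N2 marks N0=alive -> (alive,v1)
Op 3: gossip N3<->N1 -> N3.N0=(alive,v0) N3.N1=(alive,v0) N3.N2=(alive,v0) N3.N3=(alive,v0) | N1.N0=(alive,v0) N1.N1=(alive,v0) N1.N2=(alive,v0) N1.N3=(alive,v0)
Op 4: gossip N2<->N0 -> N2.N0=(alive,v1) N2.N1=(alive,v0) N2.N2=(alive,v0) N2.N3=(alive,v0) | N0.N0=(alive,v1) N0.N1=(alive,v0) N0.N2=(alive,v0) N0.N3=(alive,v0)
Op 5: gossip N2<->N1 -> N2.N0=(alive,v1) N2.N1=(alive,v0) N2.N2=(alive,v0) N2.N3=(alive,v0) | N1.N0=(alive,v1) N1.N1=(alive,v0) N1.N2=(alive,v0) N1.N3=(alive,v0)
Op 6: gossip N1<->N2 -> N1.N0=(alive,v1) N1.N1=(alive,v0) N1.N2=(alive,v0) N1.N3=(alive,v0) | N2.N0=(alive,v1) N2.N1=(alive,v0) N2.N2=(alive,v0) N2.N3=(alive,v0)
Op 7: gossip N1<->N3 -> N1.N0=(alive,v1) N1.N1=(alive,v0) N1.N2=(alive,v0) N1.N3=(alive,v0) | N3.N0=(alive,v1) N3.N1=(alive,v0) N3.N2=(alive,v0) N3.N3=(alive,v0)
Op 8: gossip N2<->N1 -> N2.N0=(alive,v1) N2.N1=(alive,v0) N2.N2=(alive,v0) N2.N3=(alive,v0) | N1.N0=(alive,v1) N1.N1=(alive,v0) N1.N2=(alive,v0) N1.N3=(alive,v0)
Op 9: gossip N1<->N2 -> N1.N0=(alive,v1) N1.N1=(alive,v0) N1.N2=(alive,v0) N1.N3=(alive,v0) | N2.N0=(alive,v1) N2.N1=(alive,v0) N2.N2=(alive,v0) N2.N3=(alive,v0)
Op 10: gossip N3<->N2 -> N3.N0=(alive,v1) N3.N1=(alive,v0) N3.N2=(alive,v0) N3.N3=(alive,v0) | N2.N0=(alive,v1) N2.N1=(alive,v0) N2.N2=(alive,v0) N2.N3=(alive,v0)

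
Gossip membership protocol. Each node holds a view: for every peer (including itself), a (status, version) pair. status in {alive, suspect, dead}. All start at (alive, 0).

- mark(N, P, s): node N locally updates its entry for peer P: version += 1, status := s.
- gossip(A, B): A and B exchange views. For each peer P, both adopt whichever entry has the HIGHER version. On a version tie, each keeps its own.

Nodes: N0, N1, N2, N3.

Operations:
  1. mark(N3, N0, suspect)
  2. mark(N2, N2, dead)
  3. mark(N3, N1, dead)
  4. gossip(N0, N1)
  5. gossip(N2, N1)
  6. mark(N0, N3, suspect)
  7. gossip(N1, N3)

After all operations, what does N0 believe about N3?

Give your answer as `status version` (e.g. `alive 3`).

Op 1: N3 marks N0=suspect -> (suspect,v1)
Op 2: N2 marks N2=dead -> (dead,v1)
Op 3: N3 marks N1=dead -> (dead,v1)
Op 4: gossip N0<->N1 -> N0.N0=(alive,v0) N0.N1=(alive,v0) N0.N2=(alive,v0) N0.N3=(alive,v0) | N1.N0=(alive,v0) N1.N1=(alive,v0) N1.N2=(alive,v0) N1.N3=(alive,v0)
Op 5: gossip N2<->N1 -> N2.N0=(alive,v0) N2.N1=(alive,v0) N2.N2=(dead,v1) N2.N3=(alive,v0) | N1.N0=(alive,v0) N1.N1=(alive,v0) N1.N2=(dead,v1) N1.N3=(alive,v0)
Op 6: N0 marks N3=suspect -> (suspect,v1)
Op 7: gossip N1<->N3 -> N1.N0=(suspect,v1) N1.N1=(dead,v1) N1.N2=(dead,v1) N1.N3=(alive,v0) | N3.N0=(suspect,v1) N3.N1=(dead,v1) N3.N2=(dead,v1) N3.N3=(alive,v0)

Answer: suspect 1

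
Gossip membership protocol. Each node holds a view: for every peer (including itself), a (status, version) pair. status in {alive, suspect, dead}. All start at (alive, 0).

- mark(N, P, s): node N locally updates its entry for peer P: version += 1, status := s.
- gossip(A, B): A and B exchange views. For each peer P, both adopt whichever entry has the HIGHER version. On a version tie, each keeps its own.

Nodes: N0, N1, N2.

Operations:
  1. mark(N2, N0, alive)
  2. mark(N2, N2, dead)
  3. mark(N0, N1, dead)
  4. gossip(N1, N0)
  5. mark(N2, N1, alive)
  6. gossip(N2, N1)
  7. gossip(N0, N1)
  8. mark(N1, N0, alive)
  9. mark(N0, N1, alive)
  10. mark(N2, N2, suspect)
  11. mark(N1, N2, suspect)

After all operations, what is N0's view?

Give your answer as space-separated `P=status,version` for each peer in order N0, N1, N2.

Op 1: N2 marks N0=alive -> (alive,v1)
Op 2: N2 marks N2=dead -> (dead,v1)
Op 3: N0 marks N1=dead -> (dead,v1)
Op 4: gossip N1<->N0 -> N1.N0=(alive,v0) N1.N1=(dead,v1) N1.N2=(alive,v0) | N0.N0=(alive,v0) N0.N1=(dead,v1) N0.N2=(alive,v0)
Op 5: N2 marks N1=alive -> (alive,v1)
Op 6: gossip N2<->N1 -> N2.N0=(alive,v1) N2.N1=(alive,v1) N2.N2=(dead,v1) | N1.N0=(alive,v1) N1.N1=(dead,v1) N1.N2=(dead,v1)
Op 7: gossip N0<->N1 -> N0.N0=(alive,v1) N0.N1=(dead,v1) N0.N2=(dead,v1) | N1.N0=(alive,v1) N1.N1=(dead,v1) N1.N2=(dead,v1)
Op 8: N1 marks N0=alive -> (alive,v2)
Op 9: N0 marks N1=alive -> (alive,v2)
Op 10: N2 marks N2=suspect -> (suspect,v2)
Op 11: N1 marks N2=suspect -> (suspect,v2)

Answer: N0=alive,1 N1=alive,2 N2=dead,1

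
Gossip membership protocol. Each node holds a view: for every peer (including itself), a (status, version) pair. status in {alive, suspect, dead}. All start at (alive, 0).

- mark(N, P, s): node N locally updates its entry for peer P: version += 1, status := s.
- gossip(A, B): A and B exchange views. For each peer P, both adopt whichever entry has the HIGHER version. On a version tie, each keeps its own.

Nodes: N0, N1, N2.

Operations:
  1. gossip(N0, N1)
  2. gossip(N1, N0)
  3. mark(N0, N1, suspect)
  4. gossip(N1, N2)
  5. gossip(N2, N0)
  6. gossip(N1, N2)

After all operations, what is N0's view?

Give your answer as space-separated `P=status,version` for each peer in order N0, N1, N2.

Answer: N0=alive,0 N1=suspect,1 N2=alive,0

Derivation:
Op 1: gossip N0<->N1 -> N0.N0=(alive,v0) N0.N1=(alive,v0) N0.N2=(alive,v0) | N1.N0=(alive,v0) N1.N1=(alive,v0) N1.N2=(alive,v0)
Op 2: gossip N1<->N0 -> N1.N0=(alive,v0) N1.N1=(alive,v0) N1.N2=(alive,v0) | N0.N0=(alive,v0) N0.N1=(alive,v0) N0.N2=(alive,v0)
Op 3: N0 marks N1=suspect -> (suspect,v1)
Op 4: gossip N1<->N2 -> N1.N0=(alive,v0) N1.N1=(alive,v0) N1.N2=(alive,v0) | N2.N0=(alive,v0) N2.N1=(alive,v0) N2.N2=(alive,v0)
Op 5: gossip N2<->N0 -> N2.N0=(alive,v0) N2.N1=(suspect,v1) N2.N2=(alive,v0) | N0.N0=(alive,v0) N0.N1=(suspect,v1) N0.N2=(alive,v0)
Op 6: gossip N1<->N2 -> N1.N0=(alive,v0) N1.N1=(suspect,v1) N1.N2=(alive,v0) | N2.N0=(alive,v0) N2.N1=(suspect,v1) N2.N2=(alive,v0)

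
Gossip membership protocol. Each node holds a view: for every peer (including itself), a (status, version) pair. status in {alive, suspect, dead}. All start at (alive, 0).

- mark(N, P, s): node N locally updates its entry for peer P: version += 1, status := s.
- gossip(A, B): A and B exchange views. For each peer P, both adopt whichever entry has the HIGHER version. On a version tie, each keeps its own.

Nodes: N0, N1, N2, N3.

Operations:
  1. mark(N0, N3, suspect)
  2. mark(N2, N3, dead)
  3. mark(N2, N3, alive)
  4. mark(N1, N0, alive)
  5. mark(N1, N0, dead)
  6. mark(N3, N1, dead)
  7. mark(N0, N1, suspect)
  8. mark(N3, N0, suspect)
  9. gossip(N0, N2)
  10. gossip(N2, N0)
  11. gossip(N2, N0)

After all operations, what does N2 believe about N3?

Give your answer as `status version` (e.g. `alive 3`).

Answer: alive 2

Derivation:
Op 1: N0 marks N3=suspect -> (suspect,v1)
Op 2: N2 marks N3=dead -> (dead,v1)
Op 3: N2 marks N3=alive -> (alive,v2)
Op 4: N1 marks N0=alive -> (alive,v1)
Op 5: N1 marks N0=dead -> (dead,v2)
Op 6: N3 marks N1=dead -> (dead,v1)
Op 7: N0 marks N1=suspect -> (suspect,v1)
Op 8: N3 marks N0=suspect -> (suspect,v1)
Op 9: gossip N0<->N2 -> N0.N0=(alive,v0) N0.N1=(suspect,v1) N0.N2=(alive,v0) N0.N3=(alive,v2) | N2.N0=(alive,v0) N2.N1=(suspect,v1) N2.N2=(alive,v0) N2.N3=(alive,v2)
Op 10: gossip N2<->N0 -> N2.N0=(alive,v0) N2.N1=(suspect,v1) N2.N2=(alive,v0) N2.N3=(alive,v2) | N0.N0=(alive,v0) N0.N1=(suspect,v1) N0.N2=(alive,v0) N0.N3=(alive,v2)
Op 11: gossip N2<->N0 -> N2.N0=(alive,v0) N2.N1=(suspect,v1) N2.N2=(alive,v0) N2.N3=(alive,v2) | N0.N0=(alive,v0) N0.N1=(suspect,v1) N0.N2=(alive,v0) N0.N3=(alive,v2)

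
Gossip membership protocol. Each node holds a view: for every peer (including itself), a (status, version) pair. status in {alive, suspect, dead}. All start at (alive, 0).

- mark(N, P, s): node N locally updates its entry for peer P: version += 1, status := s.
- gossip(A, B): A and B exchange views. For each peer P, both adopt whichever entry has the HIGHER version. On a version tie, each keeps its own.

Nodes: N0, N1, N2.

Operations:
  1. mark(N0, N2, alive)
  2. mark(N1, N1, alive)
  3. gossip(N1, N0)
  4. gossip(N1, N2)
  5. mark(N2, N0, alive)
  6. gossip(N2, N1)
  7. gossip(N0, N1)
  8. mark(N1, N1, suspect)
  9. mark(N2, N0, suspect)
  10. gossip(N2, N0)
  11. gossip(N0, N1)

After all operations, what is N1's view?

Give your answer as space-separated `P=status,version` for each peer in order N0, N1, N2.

Answer: N0=suspect,2 N1=suspect,2 N2=alive,1

Derivation:
Op 1: N0 marks N2=alive -> (alive,v1)
Op 2: N1 marks N1=alive -> (alive,v1)
Op 3: gossip N1<->N0 -> N1.N0=(alive,v0) N1.N1=(alive,v1) N1.N2=(alive,v1) | N0.N0=(alive,v0) N0.N1=(alive,v1) N0.N2=(alive,v1)
Op 4: gossip N1<->N2 -> N1.N0=(alive,v0) N1.N1=(alive,v1) N1.N2=(alive,v1) | N2.N0=(alive,v0) N2.N1=(alive,v1) N2.N2=(alive,v1)
Op 5: N2 marks N0=alive -> (alive,v1)
Op 6: gossip N2<->N1 -> N2.N0=(alive,v1) N2.N1=(alive,v1) N2.N2=(alive,v1) | N1.N0=(alive,v1) N1.N1=(alive,v1) N1.N2=(alive,v1)
Op 7: gossip N0<->N1 -> N0.N0=(alive,v1) N0.N1=(alive,v1) N0.N2=(alive,v1) | N1.N0=(alive,v1) N1.N1=(alive,v1) N1.N2=(alive,v1)
Op 8: N1 marks N1=suspect -> (suspect,v2)
Op 9: N2 marks N0=suspect -> (suspect,v2)
Op 10: gossip N2<->N0 -> N2.N0=(suspect,v2) N2.N1=(alive,v1) N2.N2=(alive,v1) | N0.N0=(suspect,v2) N0.N1=(alive,v1) N0.N2=(alive,v1)
Op 11: gossip N0<->N1 -> N0.N0=(suspect,v2) N0.N1=(suspect,v2) N0.N2=(alive,v1) | N1.N0=(suspect,v2) N1.N1=(suspect,v2) N1.N2=(alive,v1)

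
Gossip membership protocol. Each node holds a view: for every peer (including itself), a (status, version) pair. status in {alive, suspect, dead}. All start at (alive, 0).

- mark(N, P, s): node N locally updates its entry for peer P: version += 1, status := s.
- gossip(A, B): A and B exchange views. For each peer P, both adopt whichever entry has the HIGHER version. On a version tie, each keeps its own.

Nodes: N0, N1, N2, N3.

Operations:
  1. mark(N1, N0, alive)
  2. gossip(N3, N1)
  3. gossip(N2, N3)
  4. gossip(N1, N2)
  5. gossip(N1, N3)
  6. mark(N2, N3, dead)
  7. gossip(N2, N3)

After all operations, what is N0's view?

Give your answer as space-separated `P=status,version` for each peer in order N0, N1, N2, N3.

Op 1: N1 marks N0=alive -> (alive,v1)
Op 2: gossip N3<->N1 -> N3.N0=(alive,v1) N3.N1=(alive,v0) N3.N2=(alive,v0) N3.N3=(alive,v0) | N1.N0=(alive,v1) N1.N1=(alive,v0) N1.N2=(alive,v0) N1.N3=(alive,v0)
Op 3: gossip N2<->N3 -> N2.N0=(alive,v1) N2.N1=(alive,v0) N2.N2=(alive,v0) N2.N3=(alive,v0) | N3.N0=(alive,v1) N3.N1=(alive,v0) N3.N2=(alive,v0) N3.N3=(alive,v0)
Op 4: gossip N1<->N2 -> N1.N0=(alive,v1) N1.N1=(alive,v0) N1.N2=(alive,v0) N1.N3=(alive,v0) | N2.N0=(alive,v1) N2.N1=(alive,v0) N2.N2=(alive,v0) N2.N3=(alive,v0)
Op 5: gossip N1<->N3 -> N1.N0=(alive,v1) N1.N1=(alive,v0) N1.N2=(alive,v0) N1.N3=(alive,v0) | N3.N0=(alive,v1) N3.N1=(alive,v0) N3.N2=(alive,v0) N3.N3=(alive,v0)
Op 6: N2 marks N3=dead -> (dead,v1)
Op 7: gossip N2<->N3 -> N2.N0=(alive,v1) N2.N1=(alive,v0) N2.N2=(alive,v0) N2.N3=(dead,v1) | N3.N0=(alive,v1) N3.N1=(alive,v0) N3.N2=(alive,v0) N3.N3=(dead,v1)

Answer: N0=alive,0 N1=alive,0 N2=alive,0 N3=alive,0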